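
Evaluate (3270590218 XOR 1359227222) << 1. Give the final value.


Step 1: 3270590218 ^ 1359227222 = 2482312796
Step 2: 2482312796 << 1 = 4964625592

4964625592


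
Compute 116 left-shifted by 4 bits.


0b1110100 << 4 = 0b11101000000 = 1856

1856


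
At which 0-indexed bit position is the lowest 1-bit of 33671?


0b1000001110000111. Lowest set bit at position 0

0


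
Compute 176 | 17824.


0b10110000 | 0b100010110100000 = 0b100010110110000 = 17840

17840


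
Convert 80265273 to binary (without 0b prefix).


80265273 = 100110010001100000000111001 in binary

100110010001100000000111001


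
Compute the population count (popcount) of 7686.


0b1111000000110 has 6 set bits

6


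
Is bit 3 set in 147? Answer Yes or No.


0b10010011, bit 3 = 0. No

No


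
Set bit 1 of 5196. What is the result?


5196 | (1 << 1) = 5196 | 2 = 5198

5198


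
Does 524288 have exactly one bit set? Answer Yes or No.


0b10000000000000000000. Only one bit set => Yes

Yes


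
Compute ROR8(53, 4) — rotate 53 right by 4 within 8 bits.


Rotate 0b110101 right by 4 (8-bit) = 0b1010011 = 83

83


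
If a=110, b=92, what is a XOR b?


110 ^ 92 = 50

50


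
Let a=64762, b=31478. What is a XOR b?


64762 ^ 31478 = 34316

34316


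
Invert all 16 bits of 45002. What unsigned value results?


45002 ^ 65535 = 20533

20533


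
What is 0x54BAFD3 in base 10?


54BAFD3 hex = 88846291 decimal

88846291


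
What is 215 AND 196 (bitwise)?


0b11010111 & 0b11000100 = 0b11000100 = 196

196


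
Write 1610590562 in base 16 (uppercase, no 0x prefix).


1610590562 = 5FFFA962 hex

5FFFA962


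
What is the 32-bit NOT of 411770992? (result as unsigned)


~0b11000100010110010000001110000 = 0b11100111011101001101111110001111 = 3883196303 (32-bit unsigned)

3883196303


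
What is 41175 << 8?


0b1010000011010111 << 8 = 0b101000001101011100000000 = 10540800

10540800


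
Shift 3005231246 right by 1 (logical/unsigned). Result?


0b10110011001000000011000010001110 >> 1 = 0b1011001100100000001100001000111 = 1502615623

1502615623


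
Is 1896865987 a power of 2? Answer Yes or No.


0b1110001000011111110000011000011. Multiple bits set => No

No


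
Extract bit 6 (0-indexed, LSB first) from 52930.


0b1100111011000010, position 6 = 1

1


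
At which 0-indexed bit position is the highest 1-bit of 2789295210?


0b10100110010000010100010001101010. Highest set bit at position 31

31


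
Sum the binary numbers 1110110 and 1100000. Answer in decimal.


1110110 + 1100000 = 11010110 = 214

214


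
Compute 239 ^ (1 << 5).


239 ^ (1 << 5) = 239 ^ 32 = 207

207


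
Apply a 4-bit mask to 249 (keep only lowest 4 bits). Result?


249 & 15 = 9

9


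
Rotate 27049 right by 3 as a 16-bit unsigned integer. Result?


Rotate 0b110100110101001 right by 3 (16-bit) = 0b10110100110101 = 11573

11573


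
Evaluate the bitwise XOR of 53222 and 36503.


0b1100111111100110 ^ 0b1000111010010111 = 0b100000101110001 = 16753

16753


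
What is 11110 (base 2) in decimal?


11110 in decimal = 30

30


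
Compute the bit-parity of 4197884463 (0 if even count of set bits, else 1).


0b11111010001101101010001000101111 has 18 ones => parity 0

0


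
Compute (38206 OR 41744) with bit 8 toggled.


Step 1: 38206 | 41744 = 46910
Step 2: 46910 ^ (1 << 8) = 46910 ^ 256 = 46654

46654


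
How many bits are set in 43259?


0b1010100011111011 has 10 set bits

10


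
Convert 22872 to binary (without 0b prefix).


22872 = 101100101011000 in binary

101100101011000


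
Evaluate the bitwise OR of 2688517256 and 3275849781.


0b10100000001111111000010010001000 | 0b11000011010000011000000000110101 = 0b11100011011111111000010010111101 = 3816785085

3816785085


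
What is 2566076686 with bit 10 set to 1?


2566076686 | (1 << 10) = 2566076686 | 1024 = 2566077710

2566077710


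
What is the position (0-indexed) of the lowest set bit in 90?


0b1011010. Lowest set bit at position 1

1


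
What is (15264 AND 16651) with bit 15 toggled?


Step 1: 15264 & 16651 = 256
Step 2: 256 ^ (1 << 15) = 256 ^ 32768 = 33024

33024


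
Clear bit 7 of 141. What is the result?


141 & ~(1 << 7) = 13

13


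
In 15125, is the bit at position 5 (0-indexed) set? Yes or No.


0b11101100010101, bit 5 = 0. No

No


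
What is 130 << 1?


0b10000010 << 1 = 0b100000100 = 260

260


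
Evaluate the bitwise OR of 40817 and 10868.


0b1001111101110001 | 0b10101001110100 = 0b1011111101110101 = 49013

49013


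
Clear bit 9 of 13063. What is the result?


13063 & ~(1 << 9) = 12551

12551


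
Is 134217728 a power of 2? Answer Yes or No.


0b1000000000000000000000000000. Only one bit set => Yes

Yes


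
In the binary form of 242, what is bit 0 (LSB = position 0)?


0b11110010, position 0 = 0

0


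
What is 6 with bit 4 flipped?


6 ^ (1 << 4) = 6 ^ 16 = 22

22


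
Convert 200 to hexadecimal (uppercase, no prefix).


200 = C8 hex

C8


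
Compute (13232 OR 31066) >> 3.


Step 1: 13232 | 31066 = 31738
Step 2: 31738 >> 3 = 3967

3967


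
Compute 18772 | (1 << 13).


18772 | (1 << 13) = 18772 | 8192 = 26964

26964


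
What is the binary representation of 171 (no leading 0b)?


171 = 10101011 in binary

10101011


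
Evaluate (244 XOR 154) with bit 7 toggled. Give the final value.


Step 1: 244 ^ 154 = 110
Step 2: 110 ^ (1 << 7) = 110 ^ 128 = 238

238


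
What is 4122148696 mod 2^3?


4122148696 & 7 = 0

0


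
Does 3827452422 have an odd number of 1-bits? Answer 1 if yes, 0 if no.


0b11100100001000100100101000000110 has 11 ones => parity 1

1


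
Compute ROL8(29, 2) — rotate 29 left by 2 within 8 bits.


Rotate 0b11101 left by 2 (8-bit) = 0b1110100 = 116

116


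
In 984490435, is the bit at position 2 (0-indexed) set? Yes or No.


0b111010101011100010000111000011, bit 2 = 0. No

No


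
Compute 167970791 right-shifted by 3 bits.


0b1010000000110000011111100111 >> 3 = 0b1010000000110000011111100 = 20996348

20996348


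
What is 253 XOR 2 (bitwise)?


0b11111101 ^ 0b10 = 0b11111111 = 255

255


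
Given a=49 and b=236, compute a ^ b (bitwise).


49 ^ 236 = 221

221


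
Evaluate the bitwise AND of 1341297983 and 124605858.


0b1001111111100101001010100111111 & 0b111011011010101010110100010 = 0b111011000000001010100100010 = 123737378

123737378


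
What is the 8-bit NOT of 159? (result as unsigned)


~0b10011111 = 0b1100000 = 96 (8-bit unsigned)

96


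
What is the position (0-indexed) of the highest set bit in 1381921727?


0b1010010010111100111001110111111. Highest set bit at position 30

30


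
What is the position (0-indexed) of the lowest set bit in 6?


0b110. Lowest set bit at position 1

1


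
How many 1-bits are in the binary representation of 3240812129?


0b11000001001010101101111001100001 has 15 set bits

15


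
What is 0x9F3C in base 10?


9F3C hex = 40764 decimal

40764


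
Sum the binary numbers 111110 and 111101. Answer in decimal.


111110 + 111101 = 1111011 = 123

123


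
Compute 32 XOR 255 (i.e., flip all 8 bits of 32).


32 ^ 255 = 223

223


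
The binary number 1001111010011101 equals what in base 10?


1001111010011101 in decimal = 40605

40605


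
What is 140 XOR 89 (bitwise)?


0b10001100 ^ 0b1011001 = 0b11010101 = 213

213


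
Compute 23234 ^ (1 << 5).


23234 ^ (1 << 5) = 23234 ^ 32 = 23266

23266


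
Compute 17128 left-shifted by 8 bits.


0b100001011101000 << 8 = 0b10000101110100000000000 = 4384768

4384768


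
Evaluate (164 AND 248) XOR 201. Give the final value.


Step 1: 164 & 248 = 160
Step 2: 160 ^ 201 = 105

105


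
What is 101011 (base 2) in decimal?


101011 in decimal = 43

43


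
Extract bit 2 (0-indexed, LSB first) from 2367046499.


0b10001101000101100100001101100011, position 2 = 0

0


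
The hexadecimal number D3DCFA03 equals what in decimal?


D3DCFA03 hex = 3554474499 decimal

3554474499


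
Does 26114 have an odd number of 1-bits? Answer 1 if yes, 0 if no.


0b110011000000010 has 5 ones => parity 1

1


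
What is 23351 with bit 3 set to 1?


23351 | (1 << 3) = 23351 | 8 = 23359

23359


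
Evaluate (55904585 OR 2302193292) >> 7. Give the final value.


Step 1: 55904585 | 2302193292 = 2340270029
Step 2: 2340270029 >> 7 = 18283359

18283359


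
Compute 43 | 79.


0b101011 | 0b1001111 = 0b1101111 = 111

111


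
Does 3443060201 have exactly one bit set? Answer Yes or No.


0b11001101001110001110110111101001. Multiple bits set => No

No


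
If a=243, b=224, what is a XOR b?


243 ^ 224 = 19

19


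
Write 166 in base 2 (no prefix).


166 = 10100110 in binary

10100110


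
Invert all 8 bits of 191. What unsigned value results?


191 ^ 255 = 64

64


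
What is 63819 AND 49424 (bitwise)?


0b1111100101001011 & 0b1100000100010000 = 0b1100000100000000 = 49408

49408


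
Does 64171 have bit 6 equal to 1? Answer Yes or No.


0b1111101010101011, bit 6 = 0. No

No


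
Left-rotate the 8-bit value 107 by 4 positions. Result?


Rotate 0b1101011 left by 4 (8-bit) = 0b10110110 = 182

182


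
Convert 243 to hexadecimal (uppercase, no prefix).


243 = F3 hex

F3


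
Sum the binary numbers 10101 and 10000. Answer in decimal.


10101 + 10000 = 100101 = 37

37


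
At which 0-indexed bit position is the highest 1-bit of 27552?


0b110101110100000. Highest set bit at position 14

14


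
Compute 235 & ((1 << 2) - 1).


235 & 3 = 3

3


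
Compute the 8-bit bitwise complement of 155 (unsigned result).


~0b10011011 = 0b1100100 = 100 (8-bit unsigned)

100


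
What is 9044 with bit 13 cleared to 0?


9044 & ~(1 << 13) = 852

852


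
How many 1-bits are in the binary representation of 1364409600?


0b1010001010100110011110100000000 has 12 set bits

12


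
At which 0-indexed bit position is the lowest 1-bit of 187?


0b10111011. Lowest set bit at position 0

0


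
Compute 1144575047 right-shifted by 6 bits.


0b1000100001110001101010001000111 >> 6 = 0b1000100001110001101010001 = 17883985

17883985


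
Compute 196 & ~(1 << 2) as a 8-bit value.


196 & ~(1 << 2) = 192

192


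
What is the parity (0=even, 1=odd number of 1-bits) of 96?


0b1100000 has 2 ones => parity 0

0


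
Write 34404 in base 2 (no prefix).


34404 = 1000011001100100 in binary

1000011001100100


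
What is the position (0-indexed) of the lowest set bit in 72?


0b1001000. Lowest set bit at position 3

3


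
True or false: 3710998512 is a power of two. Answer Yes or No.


0b11011101001100010101011111110000. Multiple bits set => No

No


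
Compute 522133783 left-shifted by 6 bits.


0b11111000111110010000100010111 << 6 = 0b11111000111110010000100010111000000 = 33416562112

33416562112


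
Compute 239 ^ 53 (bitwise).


0b11101111 ^ 0b110101 = 0b11011010 = 218

218


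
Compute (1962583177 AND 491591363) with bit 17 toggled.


Step 1: 1962583177 & 491591363 = 340264065
Step 2: 340264065 ^ (1 << 17) = 340264065 ^ 131072 = 340395137

340395137


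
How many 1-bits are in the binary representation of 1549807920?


0b1011100011000000011000100110000 has 11 set bits

11


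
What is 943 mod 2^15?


943 & 32767 = 943

943


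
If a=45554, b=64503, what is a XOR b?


45554 ^ 64503 = 18949

18949


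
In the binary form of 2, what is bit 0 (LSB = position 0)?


0b10, position 0 = 0

0


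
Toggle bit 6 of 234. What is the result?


234 ^ (1 << 6) = 234 ^ 64 = 170

170


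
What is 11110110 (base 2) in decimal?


11110110 in decimal = 246

246


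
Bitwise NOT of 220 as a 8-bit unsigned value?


~0b11011100 = 0b100011 = 35 (8-bit unsigned)

35


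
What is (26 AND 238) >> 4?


Step 1: 26 & 238 = 10
Step 2: 10 >> 4 = 0

0


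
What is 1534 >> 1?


0b10111111110 >> 1 = 0b1011111111 = 767

767


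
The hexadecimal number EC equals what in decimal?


EC hex = 236 decimal

236


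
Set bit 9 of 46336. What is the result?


46336 | (1 << 9) = 46336 | 512 = 46848

46848


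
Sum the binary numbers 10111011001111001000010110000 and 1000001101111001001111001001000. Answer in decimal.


10111011001111001000010110000 + 1000001101111001001111001001000 = 1011001001001000010111011111000 = 1495543544

1495543544


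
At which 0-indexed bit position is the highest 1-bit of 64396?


0b1111101110001100. Highest set bit at position 15

15


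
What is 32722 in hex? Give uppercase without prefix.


32722 = 7FD2 hex

7FD2


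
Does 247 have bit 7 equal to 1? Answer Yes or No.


0b11110111, bit 7 = 1. Yes

Yes


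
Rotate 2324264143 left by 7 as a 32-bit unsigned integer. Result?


Rotate 0b10001010100010010111010011001111 left by 7 (32-bit) = 0b1000100101110100110011111000101 = 1153066949

1153066949


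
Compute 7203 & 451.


0b1110000100011 & 0b111000011 = 0b11 = 3

3


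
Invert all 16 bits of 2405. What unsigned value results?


2405 ^ 65535 = 63130

63130


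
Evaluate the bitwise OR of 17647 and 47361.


0b100010011101111 | 0b1011100100000001 = 0b1111110111101111 = 65007

65007


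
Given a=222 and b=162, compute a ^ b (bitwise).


222 ^ 162 = 124

124


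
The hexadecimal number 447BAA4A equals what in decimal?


447BAA4A hex = 1148955210 decimal

1148955210


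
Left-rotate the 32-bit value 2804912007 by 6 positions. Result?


Rotate 0b10100111001011111000111110000111 left by 6 (32-bit) = 0b11001011111000111110000111101001 = 3420709353

3420709353


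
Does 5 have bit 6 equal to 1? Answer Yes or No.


0b101, bit 6 = 0. No

No


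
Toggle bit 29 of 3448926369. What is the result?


3448926369 ^ (1 << 29) = 3448926369 ^ 536870912 = 3985797281

3985797281


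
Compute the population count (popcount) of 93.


0b1011101 has 5 set bits

5


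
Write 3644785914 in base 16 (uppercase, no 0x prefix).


3644785914 = D93F04FA hex

D93F04FA


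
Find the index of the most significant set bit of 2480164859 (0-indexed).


0b10010011110101000100111111111011. Highest set bit at position 31

31


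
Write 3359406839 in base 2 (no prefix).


3359406839 = 11001000001111000111101011110111 in binary

11001000001111000111101011110111


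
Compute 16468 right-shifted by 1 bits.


0b100000001010100 >> 1 = 0b10000000101010 = 8234

8234


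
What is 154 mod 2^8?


154 & 255 = 154

154


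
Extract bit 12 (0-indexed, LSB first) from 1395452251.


0b1010011001011001110100101011011, position 12 = 0

0


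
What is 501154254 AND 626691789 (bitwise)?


0b11101110111110000000111001110 & 0b100101010110101000111011001101 = 0b101010110100000000011001100 = 89784524

89784524


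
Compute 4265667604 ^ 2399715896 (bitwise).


0b11111110010000001110110000010100 ^ 0b10001111000010001100001000111000 = 0b1110001010010000010111000101100 = 1900555820

1900555820


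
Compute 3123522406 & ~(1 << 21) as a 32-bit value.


3123522406 & ~(1 << 21) = 3121425254

3121425254


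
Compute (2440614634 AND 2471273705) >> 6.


Step 1: 2440614634 & 2471273705 = 2437447912
Step 2: 2437447912 >> 6 = 38085123

38085123


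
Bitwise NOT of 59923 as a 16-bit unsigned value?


~0b1110101000010011 = 0b1010111101100 = 5612 (16-bit unsigned)

5612


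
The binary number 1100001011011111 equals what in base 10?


1100001011011111 in decimal = 49887

49887


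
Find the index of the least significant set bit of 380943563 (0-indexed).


0b10110101101001011110011001011. Lowest set bit at position 0

0


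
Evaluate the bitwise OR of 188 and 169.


0b10111100 | 0b10101001 = 0b10111101 = 189

189


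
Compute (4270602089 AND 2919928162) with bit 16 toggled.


Step 1: 4270602089 & 2919928162 = 2919764320
Step 2: 2919764320 ^ (1 << 16) = 2919764320 ^ 65536 = 2919829856

2919829856


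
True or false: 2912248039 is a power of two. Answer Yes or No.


0b10101101100101010110000011100111. Multiple bits set => No

No


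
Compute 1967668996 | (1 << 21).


1967668996 | (1 << 21) = 1967668996 | 2097152 = 1969766148

1969766148


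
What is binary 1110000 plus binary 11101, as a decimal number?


1110000 + 11101 = 10001101 = 141

141


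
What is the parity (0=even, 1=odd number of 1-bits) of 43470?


0b1010100111001110 has 9 ones => parity 1

1


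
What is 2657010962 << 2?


0b10011110010111101100010100010010 << 2 = 0b1001111001011110110001010001001000 = 10628043848

10628043848


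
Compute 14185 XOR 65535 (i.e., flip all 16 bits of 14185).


14185 ^ 65535 = 51350

51350


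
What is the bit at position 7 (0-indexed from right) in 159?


0b10011111, position 7 = 1

1


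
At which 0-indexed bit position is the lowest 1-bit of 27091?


0b110100111010011. Lowest set bit at position 0

0


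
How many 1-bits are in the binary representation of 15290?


0b11101110111010 has 10 set bits

10


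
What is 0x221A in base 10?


221A hex = 8730 decimal

8730


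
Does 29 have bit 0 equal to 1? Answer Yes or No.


0b11101, bit 0 = 1. Yes

Yes


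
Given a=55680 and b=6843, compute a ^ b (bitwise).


55680 ^ 6843 = 49979

49979


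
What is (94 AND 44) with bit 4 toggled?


Step 1: 94 & 44 = 12
Step 2: 12 ^ (1 << 4) = 12 ^ 16 = 28

28


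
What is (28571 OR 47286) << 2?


Step 1: 28571 | 47286 = 65471
Step 2: 65471 << 2 = 261884

261884


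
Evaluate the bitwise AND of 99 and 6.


0b1100011 & 0b110 = 0b10 = 2

2


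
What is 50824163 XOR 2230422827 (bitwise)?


0b11000001111000001111100011 ^ 0b10000100111100011000110100101011 = 0b10000111111101100000111011001000 = 2281049800

2281049800


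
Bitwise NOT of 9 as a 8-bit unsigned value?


~0b1001 = 0b11110110 = 246 (8-bit unsigned)

246


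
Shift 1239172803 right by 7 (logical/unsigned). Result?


0b1001001110111000100011011000011 >> 7 = 0b100100111011100010001101 = 9681037

9681037


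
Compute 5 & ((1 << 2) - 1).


5 & 3 = 1

1


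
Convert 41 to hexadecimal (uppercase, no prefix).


41 = 29 hex

29


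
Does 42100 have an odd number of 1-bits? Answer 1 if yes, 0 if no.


0b1010010001110100 has 7 ones => parity 1

1


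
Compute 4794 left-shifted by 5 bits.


0b1001010111010 << 5 = 0b100101011101000000 = 153408

153408


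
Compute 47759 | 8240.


0b1011101010001111 | 0b10000000110000 = 0b1011101010111111 = 47807

47807


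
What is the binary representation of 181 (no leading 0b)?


181 = 10110101 in binary

10110101


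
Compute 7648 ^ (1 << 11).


7648 ^ (1 << 11) = 7648 ^ 2048 = 5600

5600


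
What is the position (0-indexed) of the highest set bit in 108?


0b1101100. Highest set bit at position 6

6


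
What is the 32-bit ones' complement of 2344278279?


2344278279 ^ 4294967295 = 1950689016

1950689016


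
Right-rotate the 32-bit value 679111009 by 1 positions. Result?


Rotate 0b101000011110100110100101100001 right by 1 (32-bit) = 0b10010100001111010011010010110000 = 2487039152

2487039152


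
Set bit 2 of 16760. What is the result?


16760 | (1 << 2) = 16760 | 4 = 16764

16764


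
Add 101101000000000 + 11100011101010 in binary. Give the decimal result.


101101000000000 + 11100011101010 = 1001001011101010 = 37610

37610


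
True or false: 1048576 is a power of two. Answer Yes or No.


0b100000000000000000000. Only one bit set => Yes

Yes


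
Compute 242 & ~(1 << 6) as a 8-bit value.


242 & ~(1 << 6) = 178

178


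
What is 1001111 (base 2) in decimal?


1001111 in decimal = 79

79


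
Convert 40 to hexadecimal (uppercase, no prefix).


40 = 28 hex

28


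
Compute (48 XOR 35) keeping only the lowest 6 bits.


Step 1: 48 ^ 35 = 19
Step 2: 19 & 63 = 19

19


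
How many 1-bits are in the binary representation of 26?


0b11010 has 3 set bits

3


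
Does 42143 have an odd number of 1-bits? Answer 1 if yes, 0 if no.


0b1010010010011111 has 9 ones => parity 1

1


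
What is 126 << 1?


0b1111110 << 1 = 0b11111100 = 252

252


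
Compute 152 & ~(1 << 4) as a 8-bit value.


152 & ~(1 << 4) = 136

136


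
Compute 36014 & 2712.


0b1000110010101110 & 0b101010011000 = 0b100010001000 = 2184

2184


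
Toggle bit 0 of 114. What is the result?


114 ^ (1 << 0) = 114 ^ 1 = 115

115


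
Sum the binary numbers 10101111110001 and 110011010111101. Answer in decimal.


10101111110001 + 110011010111101 = 1001001010101110 = 37550

37550


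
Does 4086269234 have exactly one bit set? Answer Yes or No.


0b11110011100011111000010100110010. Multiple bits set => No

No


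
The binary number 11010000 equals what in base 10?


11010000 in decimal = 208

208


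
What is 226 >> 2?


0b11100010 >> 2 = 0b111000 = 56

56


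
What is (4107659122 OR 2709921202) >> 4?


Step 1: 4107659122 | 2709921202 = 4124573682
Step 2: 4124573682 >> 4 = 257785855

257785855


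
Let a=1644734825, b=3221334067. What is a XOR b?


1644734825 ^ 3221334067 = 2718499162

2718499162


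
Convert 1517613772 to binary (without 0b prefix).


1517613772 = 1011010011101001111001011001100 in binary

1011010011101001111001011001100


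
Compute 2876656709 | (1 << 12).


2876656709 | (1 << 12) = 2876656709 | 4096 = 2876660805

2876660805


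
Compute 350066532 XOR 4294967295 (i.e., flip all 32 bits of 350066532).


350066532 ^ 4294967295 = 3944900763

3944900763


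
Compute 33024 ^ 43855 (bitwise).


0b1000000100000000 ^ 0b1010101101001111 = 0b10101001001111 = 10831

10831


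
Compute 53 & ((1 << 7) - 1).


53 & 127 = 53

53


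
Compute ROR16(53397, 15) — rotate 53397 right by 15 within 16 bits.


Rotate 0b1101000010010101 right by 15 (16-bit) = 0b1010000100101011 = 41259

41259


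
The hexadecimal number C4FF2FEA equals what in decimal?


C4FF2FEA hex = 3305058282 decimal

3305058282


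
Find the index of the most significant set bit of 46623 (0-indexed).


0b1011011000011111. Highest set bit at position 15

15


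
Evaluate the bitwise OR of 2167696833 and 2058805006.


0b10000001001101000110110111000001 | 0b1111010101101101101111100001110 = 0b11111011101101101111111111001111 = 4223074255

4223074255


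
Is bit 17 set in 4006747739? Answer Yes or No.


0b11101110110100100001111001011011, bit 17 = 1. Yes

Yes


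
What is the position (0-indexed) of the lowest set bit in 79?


0b1001111. Lowest set bit at position 0

0


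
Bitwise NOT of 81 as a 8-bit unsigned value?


~0b1010001 = 0b10101110 = 174 (8-bit unsigned)

174


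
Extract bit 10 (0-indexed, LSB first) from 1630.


0b11001011110, position 10 = 1

1


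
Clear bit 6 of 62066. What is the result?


62066 & ~(1 << 6) = 62002

62002


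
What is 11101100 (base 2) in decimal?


11101100 in decimal = 236

236


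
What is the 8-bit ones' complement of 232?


232 ^ 255 = 23

23


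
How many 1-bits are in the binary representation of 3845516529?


0b11100101001101011110110011110001 has 19 set bits

19


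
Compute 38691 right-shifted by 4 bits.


0b1001011100100011 >> 4 = 0b100101110010 = 2418

2418


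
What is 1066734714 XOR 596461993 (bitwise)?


0b111111100101010001010001111010 ^ 0b100011100011010100100110101001 = 0b11100000110000101110111010011 = 471358931

471358931


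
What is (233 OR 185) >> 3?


Step 1: 233 | 185 = 249
Step 2: 249 >> 3 = 31

31


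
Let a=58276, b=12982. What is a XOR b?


58276 ^ 12982 = 53522

53522


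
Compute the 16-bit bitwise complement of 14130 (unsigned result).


~0b11011100110010 = 0b1100100011001101 = 51405 (16-bit unsigned)

51405


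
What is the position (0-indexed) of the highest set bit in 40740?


0b1001111100100100. Highest set bit at position 15

15


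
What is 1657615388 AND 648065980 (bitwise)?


0b1100010110011010011010000011100 & 0b100110101000001011001110111100 = 0b100010100000000011000000011100 = 578826268

578826268


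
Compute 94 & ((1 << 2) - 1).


94 & 3 = 2

2


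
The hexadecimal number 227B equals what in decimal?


227B hex = 8827 decimal

8827


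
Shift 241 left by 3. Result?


0b11110001 << 3 = 0b11110001000 = 1928

1928


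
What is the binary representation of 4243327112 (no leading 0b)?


4243327112 = 11111100111011000000100010001000 in binary

11111100111011000000100010001000


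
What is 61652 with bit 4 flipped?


61652 ^ (1 << 4) = 61652 ^ 16 = 61636

61636


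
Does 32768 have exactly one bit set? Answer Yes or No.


0b1000000000000000. Only one bit set => Yes

Yes


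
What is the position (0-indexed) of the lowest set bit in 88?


0b1011000. Lowest set bit at position 3

3


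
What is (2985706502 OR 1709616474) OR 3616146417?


Step 1: 2985706502 | 1709616474 = 4126600542
Step 2: 4126600542 | 3616146417 = 4160679935

4160679935


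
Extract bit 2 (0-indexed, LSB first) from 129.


0b10000001, position 2 = 0

0


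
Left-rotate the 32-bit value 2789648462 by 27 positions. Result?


Rotate 0b10100110010001101010100001001110 left by 27 (32-bit) = 0b1110101001100100011010101000010 = 1966224706

1966224706


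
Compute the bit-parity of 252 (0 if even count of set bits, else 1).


0b11111100 has 6 ones => parity 0

0


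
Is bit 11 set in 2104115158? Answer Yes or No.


0b1111101011010100011111111010110, bit 11 = 1. Yes

Yes


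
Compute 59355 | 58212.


0b1110011111011011 | 0b1110001101100100 = 0b1110011111111111 = 59391

59391


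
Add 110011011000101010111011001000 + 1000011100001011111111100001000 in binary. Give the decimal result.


110011011000101010111011001000 + 1000011100001011111111100001000 = 1110110111010001010110111010000 = 1994960336

1994960336


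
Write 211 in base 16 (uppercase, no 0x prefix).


211 = D3 hex

D3


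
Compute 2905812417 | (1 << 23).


2905812417 | (1 << 23) = 2905812417 | 8388608 = 2914201025

2914201025


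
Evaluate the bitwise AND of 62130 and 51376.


0b1111001010110010 & 0b1100100010110000 = 0b1100000010110000 = 49328

49328


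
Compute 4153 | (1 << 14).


4153 | (1 << 14) = 4153 | 16384 = 20537

20537


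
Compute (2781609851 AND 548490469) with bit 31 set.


Step 1: 2781609851 & 548490469 = 545344609
Step 2: 545344609 | (1 << 31) = 545344609 | 2147483648 = 2692828257

2692828257


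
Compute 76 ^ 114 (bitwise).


0b1001100 ^ 0b1110010 = 0b111110 = 62

62


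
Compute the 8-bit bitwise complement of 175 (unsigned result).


~0b10101111 = 0b1010000 = 80 (8-bit unsigned)

80


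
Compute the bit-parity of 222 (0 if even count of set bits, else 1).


0b11011110 has 6 ones => parity 0

0


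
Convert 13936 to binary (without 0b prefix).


13936 = 11011001110000 in binary

11011001110000


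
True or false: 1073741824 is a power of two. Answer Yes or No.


0b1000000000000000000000000000000. Only one bit set => Yes

Yes


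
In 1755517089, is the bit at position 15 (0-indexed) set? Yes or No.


0b1101000101000110001000010100001, bit 15 = 0. No

No


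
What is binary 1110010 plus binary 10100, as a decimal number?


1110010 + 10100 = 10000110 = 134

134


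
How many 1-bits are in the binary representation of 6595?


0b1100111000011 has 7 set bits

7


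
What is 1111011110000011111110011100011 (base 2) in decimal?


1111011110000011111110011100011 in decimal = 2076310755

2076310755


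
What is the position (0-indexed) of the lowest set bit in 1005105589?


0b111011111010001011000110110101. Lowest set bit at position 0

0


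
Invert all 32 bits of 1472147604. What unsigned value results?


1472147604 ^ 4294967295 = 2822819691

2822819691


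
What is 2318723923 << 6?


0b10001010001101001110101101010011 << 6 = 0b10001010001101001110101101010011000000 = 148398331072

148398331072


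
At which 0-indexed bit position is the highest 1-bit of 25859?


0b110010100000011. Highest set bit at position 14

14


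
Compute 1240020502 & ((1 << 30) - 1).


1240020502 & 1073741823 = 166278678

166278678


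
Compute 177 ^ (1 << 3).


177 ^ (1 << 3) = 177 ^ 8 = 185

185


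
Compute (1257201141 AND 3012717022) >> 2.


Step 1: 1257201141 & 3012717022 = 42093012
Step 2: 42093012 >> 2 = 10523253

10523253


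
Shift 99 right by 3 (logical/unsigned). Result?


0b1100011 >> 3 = 0b1100 = 12

12


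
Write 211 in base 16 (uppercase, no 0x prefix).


211 = D3 hex

D3


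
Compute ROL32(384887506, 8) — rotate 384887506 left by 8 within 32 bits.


Rotate 0b10110111100001110101011010010 left by 8 (32-bit) = 0b11110000111010101101001000010110 = 4041921046

4041921046


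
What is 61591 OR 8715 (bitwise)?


0b1111000010010111 | 0b10001000001011 = 0b1111001010011111 = 62111

62111


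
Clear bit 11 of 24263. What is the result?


24263 & ~(1 << 11) = 22215

22215


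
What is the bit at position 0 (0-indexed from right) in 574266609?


0b100010001110101001110011110001, position 0 = 1

1


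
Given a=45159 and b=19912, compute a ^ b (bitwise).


45159 ^ 19912 = 64943

64943


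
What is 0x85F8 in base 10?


85F8 hex = 34296 decimal

34296


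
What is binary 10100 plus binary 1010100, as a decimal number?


10100 + 1010100 = 1101000 = 104

104


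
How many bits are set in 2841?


0b101100011001 has 6 set bits

6


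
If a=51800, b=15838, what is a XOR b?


51800 ^ 15838 = 63366

63366


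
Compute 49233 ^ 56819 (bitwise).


0b1100000001010001 ^ 0b1101110111110011 = 0b1110110100010 = 7586

7586


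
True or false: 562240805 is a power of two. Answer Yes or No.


0b100001100000110001110100100101. Multiple bits set => No

No


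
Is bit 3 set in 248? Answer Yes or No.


0b11111000, bit 3 = 1. Yes

Yes


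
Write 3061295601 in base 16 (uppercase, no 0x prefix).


3061295601 = B677A9F1 hex

B677A9F1


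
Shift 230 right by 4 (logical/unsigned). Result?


0b11100110 >> 4 = 0b1110 = 14

14


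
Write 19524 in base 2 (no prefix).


19524 = 100110001000100 in binary

100110001000100


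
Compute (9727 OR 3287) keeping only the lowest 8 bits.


Step 1: 9727 | 3287 = 11775
Step 2: 11775 & 255 = 255

255


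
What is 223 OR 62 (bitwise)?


0b11011111 | 0b111110 = 0b11111111 = 255

255


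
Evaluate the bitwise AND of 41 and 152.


0b101001 & 0b10011000 = 0b1000 = 8

8


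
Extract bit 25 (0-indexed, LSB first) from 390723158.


0b10111010010011111011001010110, position 25 = 1

1


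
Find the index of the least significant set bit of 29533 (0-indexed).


0b111001101011101. Lowest set bit at position 0

0


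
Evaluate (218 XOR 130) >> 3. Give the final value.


Step 1: 218 ^ 130 = 88
Step 2: 88 >> 3 = 11

11


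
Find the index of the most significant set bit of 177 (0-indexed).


0b10110001. Highest set bit at position 7

7


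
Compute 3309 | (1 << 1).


3309 | (1 << 1) = 3309 | 2 = 3311

3311


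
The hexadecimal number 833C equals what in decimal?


833C hex = 33596 decimal

33596


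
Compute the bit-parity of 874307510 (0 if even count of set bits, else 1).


0b110100000111001101111110110110 has 18 ones => parity 0

0


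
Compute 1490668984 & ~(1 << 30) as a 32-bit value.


1490668984 & ~(1 << 30) = 416927160

416927160


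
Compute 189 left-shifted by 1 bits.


0b10111101 << 1 = 0b101111010 = 378

378


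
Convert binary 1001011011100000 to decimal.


1001011011100000 in decimal = 38624

38624


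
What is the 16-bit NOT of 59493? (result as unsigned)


~0b1110100001100101 = 0b1011110011010 = 6042 (16-bit unsigned)

6042


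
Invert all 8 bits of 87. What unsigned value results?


87 ^ 255 = 168

168


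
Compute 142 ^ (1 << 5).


142 ^ (1 << 5) = 142 ^ 32 = 174

174


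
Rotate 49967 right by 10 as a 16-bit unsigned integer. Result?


Rotate 0b1100001100101111 right by 10 (16-bit) = 0b1100101111110000 = 52208

52208


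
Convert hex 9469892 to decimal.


9469892 hex = 155621522 decimal

155621522


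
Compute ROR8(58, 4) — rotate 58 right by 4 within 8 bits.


Rotate 0b111010 right by 4 (8-bit) = 0b10100011 = 163

163


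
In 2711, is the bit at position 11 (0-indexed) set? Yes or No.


0b101010010111, bit 11 = 1. Yes

Yes


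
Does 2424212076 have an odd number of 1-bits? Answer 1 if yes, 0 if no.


0b10010000011111101000101001101100 has 15 ones => parity 1

1


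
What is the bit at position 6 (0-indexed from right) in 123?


0b1111011, position 6 = 1

1


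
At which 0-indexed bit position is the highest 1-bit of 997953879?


0b111011011110111001000101010111. Highest set bit at position 29

29


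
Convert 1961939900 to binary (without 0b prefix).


1961939900 = 1110100111100001101001110111100 in binary

1110100111100001101001110111100


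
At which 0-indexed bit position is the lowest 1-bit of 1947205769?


0b1110100000100000000000010001001. Lowest set bit at position 0

0


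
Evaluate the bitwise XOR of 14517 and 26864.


0b11100010110101 ^ 0b110100011110000 = 0b101000001000101 = 20549

20549


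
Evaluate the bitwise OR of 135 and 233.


0b10000111 | 0b11101001 = 0b11101111 = 239

239


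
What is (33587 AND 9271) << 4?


Step 1: 33587 & 9271 = 51
Step 2: 51 << 4 = 816

816


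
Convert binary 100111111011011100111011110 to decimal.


100111111011011100111011110 in decimal = 83737054

83737054


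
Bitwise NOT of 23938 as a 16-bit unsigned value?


~0b101110110000010 = 0b1010001001111101 = 41597 (16-bit unsigned)

41597


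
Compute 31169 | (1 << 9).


31169 | (1 << 9) = 31169 | 512 = 31681

31681


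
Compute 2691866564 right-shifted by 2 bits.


0b10100000011100101001111111000100 >> 2 = 0b101000000111001010011111110001 = 672966641

672966641


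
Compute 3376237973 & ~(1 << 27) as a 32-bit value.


3376237973 & ~(1 << 27) = 3242020245

3242020245


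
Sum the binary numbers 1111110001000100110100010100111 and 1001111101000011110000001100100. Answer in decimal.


1111110001000100110100010100111 + 1001111101000011110000001100100 = 11001101110001000100100100001011 = 3452193035

3452193035


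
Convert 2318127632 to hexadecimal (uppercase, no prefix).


2318127632 = 8A2BD210 hex

8A2BD210


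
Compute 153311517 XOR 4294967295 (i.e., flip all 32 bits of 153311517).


153311517 ^ 4294967295 = 4141655778

4141655778


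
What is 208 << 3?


0b11010000 << 3 = 0b11010000000 = 1664

1664


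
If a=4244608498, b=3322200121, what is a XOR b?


4244608498 ^ 3322200121 = 989550027

989550027


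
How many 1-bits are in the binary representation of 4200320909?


0b11111010010110111100111110001101 has 21 set bits

21


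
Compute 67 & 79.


0b1000011 & 0b1001111 = 0b1000011 = 67

67


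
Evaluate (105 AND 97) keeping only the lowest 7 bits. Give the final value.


Step 1: 105 & 97 = 97
Step 2: 97 & 127 = 97

97


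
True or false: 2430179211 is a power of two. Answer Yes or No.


0b10010000110110011001011110001011. Multiple bits set => No

No


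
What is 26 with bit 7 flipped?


26 ^ (1 << 7) = 26 ^ 128 = 154

154


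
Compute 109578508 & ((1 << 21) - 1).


109578508 & 2097151 = 526604

526604


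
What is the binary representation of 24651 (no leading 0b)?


24651 = 110000001001011 in binary

110000001001011


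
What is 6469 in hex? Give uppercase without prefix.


6469 = 1945 hex

1945


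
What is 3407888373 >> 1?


0b11001011001000000011111111110101 >> 1 = 0b1100101100100000001111111111010 = 1703944186

1703944186


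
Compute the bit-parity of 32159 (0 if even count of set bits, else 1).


0b111110110011111 has 12 ones => parity 0

0


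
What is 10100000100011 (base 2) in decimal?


10100000100011 in decimal = 10275

10275


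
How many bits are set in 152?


0b10011000 has 3 set bits

3


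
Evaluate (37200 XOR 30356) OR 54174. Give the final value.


Step 1: 37200 ^ 30356 = 59332
Step 2: 59332 | 54174 = 63454

63454


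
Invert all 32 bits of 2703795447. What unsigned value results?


2703795447 ^ 4294967295 = 1591171848

1591171848


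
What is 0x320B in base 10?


320B hex = 12811 decimal

12811


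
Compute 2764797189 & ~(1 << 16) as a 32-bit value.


2764797189 & ~(1 << 16) = 2764731653

2764731653


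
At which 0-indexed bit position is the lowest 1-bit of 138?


0b10001010. Lowest set bit at position 1

1


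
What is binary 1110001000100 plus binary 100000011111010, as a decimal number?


1110001000100 + 100000011111010 = 101110100111110 = 23870

23870


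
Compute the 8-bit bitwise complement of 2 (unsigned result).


~0b10 = 0b11111101 = 253 (8-bit unsigned)

253


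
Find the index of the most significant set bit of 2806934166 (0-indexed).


0b10100111010011100110101010010110. Highest set bit at position 31

31


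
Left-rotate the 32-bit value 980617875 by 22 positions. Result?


Rotate 0b111010011100110000101010010011 left by 22 (32-bit) = 0b10100100110011101001110011000010 = 2765003970

2765003970


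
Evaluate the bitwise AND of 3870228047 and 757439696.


0b11100110101011101111111001001111 & 0b101101001001011001110011010000 = 0b100100001001001001110001000000 = 606379072

606379072


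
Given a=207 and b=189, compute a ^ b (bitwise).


207 ^ 189 = 114

114


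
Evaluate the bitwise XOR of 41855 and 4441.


0b1010001101111111 ^ 0b1000101011001 = 0b1011001000100110 = 45606

45606


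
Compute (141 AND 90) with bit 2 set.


Step 1: 141 & 90 = 8
Step 2: 8 | (1 << 2) = 8 | 4 = 12

12


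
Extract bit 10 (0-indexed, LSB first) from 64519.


0b1111110000000111, position 10 = 1

1


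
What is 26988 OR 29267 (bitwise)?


0b110100101101100 | 0b111001001010011 = 0b111101101111111 = 31615

31615


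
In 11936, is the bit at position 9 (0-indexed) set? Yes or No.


0b10111010100000, bit 9 = 1. Yes

Yes


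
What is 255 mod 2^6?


255 & 63 = 63

63


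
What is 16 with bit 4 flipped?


16 ^ (1 << 4) = 16 ^ 16 = 0

0


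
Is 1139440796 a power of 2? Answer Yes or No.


0b1000011111010100111110010011100. Multiple bits set => No

No


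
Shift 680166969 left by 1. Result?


0b101000100010101000011000111001 << 1 = 0b1010001000101010000110001110010 = 1360333938

1360333938


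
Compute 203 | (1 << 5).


203 | (1 << 5) = 203 | 32 = 235

235


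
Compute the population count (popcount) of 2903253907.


0b10101101000011000010001110010011 has 14 set bits

14
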